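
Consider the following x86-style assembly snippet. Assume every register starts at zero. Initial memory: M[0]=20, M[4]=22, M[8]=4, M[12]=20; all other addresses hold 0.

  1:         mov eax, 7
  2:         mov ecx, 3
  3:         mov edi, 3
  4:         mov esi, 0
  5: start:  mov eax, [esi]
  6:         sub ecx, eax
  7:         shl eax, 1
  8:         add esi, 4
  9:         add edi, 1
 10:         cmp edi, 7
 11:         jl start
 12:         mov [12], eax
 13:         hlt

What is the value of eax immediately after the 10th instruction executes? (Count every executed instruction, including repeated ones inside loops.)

40

eax=7
ecx=3
edi=3
esi=0
eax=M[0]=20
ecx=3-20=-17
eax=20<<1=40
esi=0+4=4
edi=3+1=4
cmp edi, 7  (cmp 4,7)
After step 10: eax = 40.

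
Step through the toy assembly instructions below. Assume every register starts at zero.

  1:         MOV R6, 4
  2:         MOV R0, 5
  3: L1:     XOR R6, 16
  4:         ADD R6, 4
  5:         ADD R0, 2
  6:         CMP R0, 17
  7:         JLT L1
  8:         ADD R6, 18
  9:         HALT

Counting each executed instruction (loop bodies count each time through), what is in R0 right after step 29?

R6=4
R0=5
R6=4^16=20
R6=20+4=24
R0=5+2=7
CMP R0, 17  (cmp 7,17)
JLT L1: taken
R6=24^16=8
R6=8+4=12
R0=7+2=9
CMP R0, 17  (cmp 9,17)
JLT L1: taken
R6=12^16=28
R6=28+4=32
R0=9+2=11
CMP R0, 17  (cmp 11,17)
JLT L1: taken
R6=32^16=48
R6=48+4=52
R0=11+2=13
CMP R0, 17  (cmp 13,17)
JLT L1: taken
R6=52^16=36
R6=36+4=40
R0=13+2=15
CMP R0, 17  (cmp 15,17)
JLT L1: taken
R6=40^16=56
R6=56+4=60
After step 29: R0 = 15.

15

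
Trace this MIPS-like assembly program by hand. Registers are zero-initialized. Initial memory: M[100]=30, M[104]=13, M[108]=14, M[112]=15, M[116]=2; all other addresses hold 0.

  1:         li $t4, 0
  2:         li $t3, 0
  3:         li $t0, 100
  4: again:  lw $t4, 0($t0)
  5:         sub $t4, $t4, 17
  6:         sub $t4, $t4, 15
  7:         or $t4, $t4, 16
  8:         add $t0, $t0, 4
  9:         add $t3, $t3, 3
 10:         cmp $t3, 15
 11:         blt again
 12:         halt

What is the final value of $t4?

$t4=0
$t3=0
$t0=100
$t4=M[100]=30
$t4=30-17=13
$t4=13-15=-2
$t4=(-2)|16=-2
$t0=100+4=104
$t3=0+3=3
cmp $t3, 15  (cmp 3,15)
blt again: taken
$t4=M[104]=13
$t4=13-17=-4
$t4=(-4)-15=-19
$t4=(-19)|16=-3
$t0=104+4=108
$t3=3+3=6
cmp $t3, 15  (cmp 6,15)
blt again: taken
$t4=M[108]=14
$t4=14-17=-3
$t4=(-3)-15=-18
$t4=(-18)|16=-2
$t0=108+4=112
$t3=6+3=9
cmp $t3, 15  (cmp 9,15)
blt again: taken
$t4=M[112]=15
$t4=15-17=-2
$t4=(-2)-15=-17
$t4=(-17)|16=-1
$t0=112+4=116
$t3=9+3=12
cmp $t3, 15  (cmp 12,15)
blt again: taken
$t4=M[116]=2
$t4=2-17=-15
$t4=(-15)-15=-30
$t4=(-30)|16=-14
$t0=116+4=120
$t3=12+3=15
cmp $t3, 15  (cmp 15,15)
blt again: not taken
halt.

-14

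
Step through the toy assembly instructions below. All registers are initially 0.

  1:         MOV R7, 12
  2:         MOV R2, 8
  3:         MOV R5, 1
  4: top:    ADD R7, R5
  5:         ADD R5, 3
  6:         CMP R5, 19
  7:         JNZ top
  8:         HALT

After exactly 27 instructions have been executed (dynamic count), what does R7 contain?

MOV R7, 12 → R7=12
MOV R2, 8 → R2=8
MOV R5, 1 → R5=1
ADD R7, R5 → R7=12+1=13
ADD R5, 3 → R5=1+3=4
CMP R5, 19  (cmp 4,19)
JNZ top: taken
ADD R7, R5 → R7=13+4=17
ADD R5, 3 → R5=4+3=7
CMP R5, 19  (cmp 7,19)
JNZ top: taken
ADD R7, R5 → R7=17+7=24
ADD R5, 3 → R5=7+3=10
CMP R5, 19  (cmp 10,19)
JNZ top: taken
ADD R7, R5 → R7=24+10=34
ADD R5, 3 → R5=10+3=13
CMP R5, 19  (cmp 13,19)
JNZ top: taken
ADD R7, R5 → R7=34+13=47
ADD R5, 3 → R5=13+3=16
CMP R5, 19  (cmp 16,19)
JNZ top: taken
ADD R7, R5 → R7=47+16=63
ADD R5, 3 → R5=16+3=19
CMP R5, 19  (cmp 19,19)
JNZ top: not taken
After step 27: R7 = 63.

63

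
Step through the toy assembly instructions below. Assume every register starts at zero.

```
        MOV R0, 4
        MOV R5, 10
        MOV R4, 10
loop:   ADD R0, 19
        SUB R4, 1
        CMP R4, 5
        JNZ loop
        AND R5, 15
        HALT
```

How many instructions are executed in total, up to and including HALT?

25

MOV R0, 4 → R0=4
MOV R5, 10 → R5=10
MOV R4, 10 → R4=10
ADD R0, 19 → R0=4+19=23
SUB R4, 1 → R4=10-1=9
CMP R4, 5  (cmp 9,5)
JNZ loop: taken
ADD R0, 19 → R0=23+19=42
SUB R4, 1 → R4=9-1=8
CMP R4, 5  (cmp 8,5)
JNZ loop: taken
ADD R0, 19 → R0=42+19=61
SUB R4, 1 → R4=8-1=7
CMP R4, 5  (cmp 7,5)
JNZ loop: taken
ADD R0, 19 → R0=61+19=80
SUB R4, 1 → R4=7-1=6
CMP R4, 5  (cmp 6,5)
JNZ loop: taken
ADD R0, 19 → R0=80+19=99
SUB R4, 1 → R4=6-1=5
CMP R4, 5  (cmp 5,5)
JNZ loop: not taken
AND R5, 15 → R5=10&15=10
halt.
Total executed instructions: 25.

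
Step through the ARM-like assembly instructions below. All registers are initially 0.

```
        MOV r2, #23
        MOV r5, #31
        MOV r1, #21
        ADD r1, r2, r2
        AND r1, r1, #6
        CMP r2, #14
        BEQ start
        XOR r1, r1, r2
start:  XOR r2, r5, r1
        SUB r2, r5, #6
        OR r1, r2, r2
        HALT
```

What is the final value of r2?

MOV r2, #23 → r2=23
MOV r5, #31 → r5=31
MOV r1, #21 → r1=21
ADD r1, r2, r2 → r1=23+23=46
AND r1, r1, #6 → r1=46&6=6
CMP r2, #14  (cmp 23,14)
BEQ start: not taken
XOR r1, r1, r2 → r1=6^23=17
XOR r2, r5, r1 → r2=31^17=14
SUB r2, r5, #6 → r2=31-6=25
OR r1, r2, r2 → r1=25|25=25
halt.

25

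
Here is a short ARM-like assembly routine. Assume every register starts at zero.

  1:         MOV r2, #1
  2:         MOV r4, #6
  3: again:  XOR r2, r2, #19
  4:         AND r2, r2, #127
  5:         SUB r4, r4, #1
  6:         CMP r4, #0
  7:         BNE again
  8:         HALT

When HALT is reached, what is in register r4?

MOV r2, #1 → r2=1
MOV r4, #6 → r4=6
XOR r2, r2, #19 → r2=1^19=18
AND r2, r2, #127 → r2=18&127=18
SUB r4, r4, #1 → r4=6-1=5
CMP r4, #0  (cmp 5,0)
BNE again: taken
XOR r2, r2, #19 → r2=18^19=1
AND r2, r2, #127 → r2=1&127=1
SUB r4, r4, #1 → r4=5-1=4
CMP r4, #0  (cmp 4,0)
BNE again: taken
XOR r2, r2, #19 → r2=1^19=18
AND r2, r2, #127 → r2=18&127=18
SUB r4, r4, #1 → r4=4-1=3
CMP r4, #0  (cmp 3,0)
BNE again: taken
XOR r2, r2, #19 → r2=18^19=1
AND r2, r2, #127 → r2=1&127=1
SUB r4, r4, #1 → r4=3-1=2
CMP r4, #0  (cmp 2,0)
BNE again: taken
XOR r2, r2, #19 → r2=1^19=18
AND r2, r2, #127 → r2=18&127=18
SUB r4, r4, #1 → r4=2-1=1
CMP r4, #0  (cmp 1,0)
BNE again: taken
XOR r2, r2, #19 → r2=18^19=1
AND r2, r2, #127 → r2=1&127=1
SUB r4, r4, #1 → r4=1-1=0
CMP r4, #0  (cmp 0,0)
BNE again: not taken
halt.

0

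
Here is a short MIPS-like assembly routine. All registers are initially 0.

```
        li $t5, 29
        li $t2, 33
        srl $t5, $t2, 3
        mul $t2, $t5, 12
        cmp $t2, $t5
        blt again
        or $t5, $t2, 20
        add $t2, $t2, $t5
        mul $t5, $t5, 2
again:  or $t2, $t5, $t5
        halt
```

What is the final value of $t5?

$t5=29
$t2=33
$t5=33>>3=4
$t2=4*12=48
cmp $t2, $t5  (cmp 48,4)
blt again: not taken
$t5=48|20=52
$t2=48+52=100
$t5=52*2=104
$t2=104|104=104
halt.

104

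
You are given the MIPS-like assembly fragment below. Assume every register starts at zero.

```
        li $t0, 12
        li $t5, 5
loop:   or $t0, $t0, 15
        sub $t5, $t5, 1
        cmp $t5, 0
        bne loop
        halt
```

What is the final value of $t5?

$t0=12
$t5=5
$t0=12|15=15
$t5=5-1=4
cmp $t5, 0  (cmp 4,0)
bne loop: taken
$t0=15|15=15
$t5=4-1=3
cmp $t5, 0  (cmp 3,0)
bne loop: taken
$t0=15|15=15
$t5=3-1=2
cmp $t5, 0  (cmp 2,0)
bne loop: taken
$t0=15|15=15
$t5=2-1=1
cmp $t5, 0  (cmp 1,0)
bne loop: taken
$t0=15|15=15
$t5=1-1=0
cmp $t5, 0  (cmp 0,0)
bne loop: not taken
halt.

0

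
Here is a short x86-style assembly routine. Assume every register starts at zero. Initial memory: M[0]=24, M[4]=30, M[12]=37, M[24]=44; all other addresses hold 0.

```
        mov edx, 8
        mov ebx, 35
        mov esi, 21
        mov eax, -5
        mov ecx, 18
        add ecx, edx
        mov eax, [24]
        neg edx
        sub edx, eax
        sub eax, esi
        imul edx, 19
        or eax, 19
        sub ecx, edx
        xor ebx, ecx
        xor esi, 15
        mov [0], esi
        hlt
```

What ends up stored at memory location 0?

edx=8
ebx=35
esi=21
eax=-5
ecx=18
ecx=18+8=26
eax=M[24]=44
edx=-(8)=-8
edx=(-8)-44=-52
eax=44-21=23
edx=(-52)*19=-988
eax=23|19=23
ecx=26-(-988)=1014
ebx=35^1014=981
esi=21^15=26
mov [0], esi → M[0]=26
halt.

26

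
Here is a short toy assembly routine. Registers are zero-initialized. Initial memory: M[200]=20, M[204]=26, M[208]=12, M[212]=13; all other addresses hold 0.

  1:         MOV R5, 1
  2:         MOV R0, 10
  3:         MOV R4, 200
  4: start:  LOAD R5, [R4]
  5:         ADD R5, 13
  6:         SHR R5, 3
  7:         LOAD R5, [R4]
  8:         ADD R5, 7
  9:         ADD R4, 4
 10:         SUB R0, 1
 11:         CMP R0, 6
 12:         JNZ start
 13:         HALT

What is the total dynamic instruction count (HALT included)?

R5=1
R0=10
R4=200
R5=M[200]=20
R5=20+13=33
R5=33>>3=4
R5=M[200]=20
R5=20+7=27
R4=200+4=204
R0=10-1=9
CMP R0, 6  (cmp 9,6)
JNZ start: taken
R5=M[204]=26
R5=26+13=39
R5=39>>3=4
R5=M[204]=26
R5=26+7=33
R4=204+4=208
R0=9-1=8
CMP R0, 6  (cmp 8,6)
JNZ start: taken
R5=M[208]=12
R5=12+13=25
R5=25>>3=3
R5=M[208]=12
R5=12+7=19
R4=208+4=212
R0=8-1=7
CMP R0, 6  (cmp 7,6)
JNZ start: taken
R5=M[212]=13
R5=13+13=26
R5=26>>3=3
R5=M[212]=13
R5=13+7=20
R4=212+4=216
R0=7-1=6
CMP R0, 6  (cmp 6,6)
JNZ start: not taken
halt.
Total executed instructions: 40.

40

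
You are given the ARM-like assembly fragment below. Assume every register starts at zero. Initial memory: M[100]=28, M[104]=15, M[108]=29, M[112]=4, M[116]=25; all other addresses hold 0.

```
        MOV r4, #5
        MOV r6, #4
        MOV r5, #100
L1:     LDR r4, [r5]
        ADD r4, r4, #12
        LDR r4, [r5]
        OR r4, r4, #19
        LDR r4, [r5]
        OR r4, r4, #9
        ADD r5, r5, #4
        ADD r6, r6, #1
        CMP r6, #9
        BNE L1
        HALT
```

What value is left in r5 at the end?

r4=5
r6=4
r5=100
r4=M[100]=28
r4=28+12=40
r4=M[100]=28
r4=28|19=31
r4=M[100]=28
r4=28|9=29
r5=100+4=104
r6=4+1=5
CMP r6, #9  (cmp 5,9)
BNE L1: taken
r4=M[104]=15
r4=15+12=27
r4=M[104]=15
r4=15|19=31
r4=M[104]=15
r4=15|9=15
r5=104+4=108
r6=5+1=6
CMP r6, #9  (cmp 6,9)
BNE L1: taken
r4=M[108]=29
r4=29+12=41
r4=M[108]=29
r4=29|19=31
r4=M[108]=29
r4=29|9=29
r5=108+4=112
r6=6+1=7
CMP r6, #9  (cmp 7,9)
BNE L1: taken
r4=M[112]=4
r4=4+12=16
r4=M[112]=4
r4=4|19=23
r4=M[112]=4
r4=4|9=13
r5=112+4=116
r6=7+1=8
CMP r6, #9  (cmp 8,9)
BNE L1: taken
r4=M[116]=25
r4=25+12=37
r4=M[116]=25
r4=25|19=27
r4=M[116]=25
r4=25|9=25
r5=116+4=120
r6=8+1=9
CMP r6, #9  (cmp 9,9)
BNE L1: not taken
halt.

120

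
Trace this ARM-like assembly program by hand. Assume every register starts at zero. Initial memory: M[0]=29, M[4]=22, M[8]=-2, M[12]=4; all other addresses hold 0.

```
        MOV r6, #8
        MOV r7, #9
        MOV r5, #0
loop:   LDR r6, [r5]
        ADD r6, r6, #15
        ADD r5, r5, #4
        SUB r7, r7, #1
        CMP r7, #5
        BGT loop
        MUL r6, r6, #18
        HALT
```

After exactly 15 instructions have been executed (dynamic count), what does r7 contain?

MOV r6, #8 → r6=8
MOV r7, #9 → r7=9
MOV r5, #0 → r5=0
LDR r6, [r5] → r6=M[0]=29
ADD r6, r6, #15 → r6=29+15=44
ADD r5, r5, #4 → r5=0+4=4
SUB r7, r7, #1 → r7=9-1=8
CMP r7, #5  (cmp 8,5)
BGT loop: taken
LDR r6, [r5] → r6=M[4]=22
ADD r6, r6, #15 → r6=22+15=37
ADD r5, r5, #4 → r5=4+4=8
SUB r7, r7, #1 → r7=8-1=7
CMP r7, #5  (cmp 7,5)
BGT loop: taken
After step 15: r7 = 7.

7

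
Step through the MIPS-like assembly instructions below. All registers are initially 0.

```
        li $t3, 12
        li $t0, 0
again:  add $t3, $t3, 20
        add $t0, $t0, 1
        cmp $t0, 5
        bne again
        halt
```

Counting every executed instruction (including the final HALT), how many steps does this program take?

23

li $t3, 12 → $t3=12
li $t0, 0 → $t0=0
add $t3, $t3, 20 → $t3=12+20=32
add $t0, $t0, 1 → $t0=0+1=1
cmp $t0, 5  (cmp 1,5)
bne again: taken
add $t3, $t3, 20 → $t3=32+20=52
add $t0, $t0, 1 → $t0=1+1=2
cmp $t0, 5  (cmp 2,5)
bne again: taken
add $t3, $t3, 20 → $t3=52+20=72
add $t0, $t0, 1 → $t0=2+1=3
cmp $t0, 5  (cmp 3,5)
bne again: taken
add $t3, $t3, 20 → $t3=72+20=92
add $t0, $t0, 1 → $t0=3+1=4
cmp $t0, 5  (cmp 4,5)
bne again: taken
add $t3, $t3, 20 → $t3=92+20=112
add $t0, $t0, 1 → $t0=4+1=5
cmp $t0, 5  (cmp 5,5)
bne again: not taken
halt.
Total executed instructions: 23.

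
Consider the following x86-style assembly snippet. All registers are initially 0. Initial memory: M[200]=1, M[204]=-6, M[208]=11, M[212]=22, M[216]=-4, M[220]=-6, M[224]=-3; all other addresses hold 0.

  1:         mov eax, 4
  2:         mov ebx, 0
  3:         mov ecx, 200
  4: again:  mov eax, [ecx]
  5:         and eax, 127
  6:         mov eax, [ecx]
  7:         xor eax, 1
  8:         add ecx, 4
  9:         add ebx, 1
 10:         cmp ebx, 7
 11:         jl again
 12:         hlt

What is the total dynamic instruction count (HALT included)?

60

eax=4
ebx=0
ecx=200
eax=M[200]=1
eax=1&127=1
eax=M[200]=1
eax=1^1=0
ecx=200+4=204
ebx=0+1=1
cmp ebx, 7  (cmp 1,7)
jl again: taken
eax=M[204]=-6
eax=(-6)&127=122
eax=M[204]=-6
eax=(-6)^1=-5
ecx=204+4=208
ebx=1+1=2
cmp ebx, 7  (cmp 2,7)
jl again: taken
eax=M[208]=11
eax=11&127=11
eax=M[208]=11
eax=11^1=10
ecx=208+4=212
ebx=2+1=3
cmp ebx, 7  (cmp 3,7)
jl again: taken
eax=M[212]=22
eax=22&127=22
eax=M[212]=22
eax=22^1=23
ecx=212+4=216
ebx=3+1=4
cmp ebx, 7  (cmp 4,7)
jl again: taken
eax=M[216]=-4
eax=(-4)&127=124
eax=M[216]=-4
eax=(-4)^1=-3
ecx=216+4=220
ebx=4+1=5
cmp ebx, 7  (cmp 5,7)
jl again: taken
eax=M[220]=-6
eax=(-6)&127=122
eax=M[220]=-6
eax=(-6)^1=-5
ecx=220+4=224
ebx=5+1=6
cmp ebx, 7  (cmp 6,7)
jl again: taken
eax=M[224]=-3
eax=(-3)&127=125
eax=M[224]=-3
eax=(-3)^1=-4
ecx=224+4=228
ebx=6+1=7
cmp ebx, 7  (cmp 7,7)
jl again: not taken
halt.
Total executed instructions: 60.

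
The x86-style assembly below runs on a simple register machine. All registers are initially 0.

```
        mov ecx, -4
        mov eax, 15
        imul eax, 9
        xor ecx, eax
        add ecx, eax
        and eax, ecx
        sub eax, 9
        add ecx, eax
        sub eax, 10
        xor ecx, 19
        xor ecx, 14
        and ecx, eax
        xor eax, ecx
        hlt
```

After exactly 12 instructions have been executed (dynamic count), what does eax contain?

mov ecx, -4 → ecx=-4
mov eax, 15 → eax=15
imul eax, 9 → eax=15*9=135
xor ecx, eax → ecx=(-4)^135=-133
add ecx, eax → ecx=(-133)+135=2
and eax, ecx → eax=135&2=2
sub eax, 9 → eax=2-9=-7
add ecx, eax → ecx=2+(-7)=-5
sub eax, 10 → eax=(-7)-10=-17
xor ecx, 19 → ecx=(-5)^19=-24
xor ecx, 14 → ecx=(-24)^14=-26
and ecx, eax → ecx=(-26)&(-17)=-26
After step 12: eax = -17.

-17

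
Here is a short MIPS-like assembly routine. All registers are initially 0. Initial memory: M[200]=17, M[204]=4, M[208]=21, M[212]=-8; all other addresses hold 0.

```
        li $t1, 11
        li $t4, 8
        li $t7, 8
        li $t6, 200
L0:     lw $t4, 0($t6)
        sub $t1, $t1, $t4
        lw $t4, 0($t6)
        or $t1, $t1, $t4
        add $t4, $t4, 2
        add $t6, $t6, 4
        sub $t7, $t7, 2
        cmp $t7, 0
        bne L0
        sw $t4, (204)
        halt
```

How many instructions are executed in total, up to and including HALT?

42

li $t1, 11 → $t1=11
li $t4, 8 → $t4=8
li $t7, 8 → $t7=8
li $t6, 200 → $t6=200
lw $t4, 0($t6) → $t4=M[200]=17
sub $t1, $t1, $t4 → $t1=11-17=-6
lw $t4, 0($t6) → $t4=M[200]=17
or $t1, $t1, $t4 → $t1=(-6)|17=-5
add $t4, $t4, 2 → $t4=17+2=19
add $t6, $t6, 4 → $t6=200+4=204
sub $t7, $t7, 2 → $t7=8-2=6
cmp $t7, 0  (cmp 6,0)
bne L0: taken
lw $t4, 0($t6) → $t4=M[204]=4
sub $t1, $t1, $t4 → $t1=(-5)-4=-9
lw $t4, 0($t6) → $t4=M[204]=4
or $t1, $t1, $t4 → $t1=(-9)|4=-9
add $t4, $t4, 2 → $t4=4+2=6
add $t6, $t6, 4 → $t6=204+4=208
sub $t7, $t7, 2 → $t7=6-2=4
cmp $t7, 0  (cmp 4,0)
bne L0: taken
lw $t4, 0($t6) → $t4=M[208]=21
sub $t1, $t1, $t4 → $t1=(-9)-21=-30
lw $t4, 0($t6) → $t4=M[208]=21
or $t1, $t1, $t4 → $t1=(-30)|21=-9
add $t4, $t4, 2 → $t4=21+2=23
add $t6, $t6, 4 → $t6=208+4=212
sub $t7, $t7, 2 → $t7=4-2=2
cmp $t7, 0  (cmp 2,0)
bne L0: taken
lw $t4, 0($t6) → $t4=M[212]=-8
sub $t1, $t1, $t4 → $t1=(-9)-(-8)=-1
lw $t4, 0($t6) → $t4=M[212]=-8
or $t1, $t1, $t4 → $t1=(-1)|(-8)=-1
add $t4, $t4, 2 → $t4=(-8)+2=-6
add $t6, $t6, 4 → $t6=212+4=216
sub $t7, $t7, 2 → $t7=2-2=0
cmp $t7, 0  (cmp 0,0)
bne L0: not taken
sw $t4, (204) → M[204]=-6
halt.
Total executed instructions: 42.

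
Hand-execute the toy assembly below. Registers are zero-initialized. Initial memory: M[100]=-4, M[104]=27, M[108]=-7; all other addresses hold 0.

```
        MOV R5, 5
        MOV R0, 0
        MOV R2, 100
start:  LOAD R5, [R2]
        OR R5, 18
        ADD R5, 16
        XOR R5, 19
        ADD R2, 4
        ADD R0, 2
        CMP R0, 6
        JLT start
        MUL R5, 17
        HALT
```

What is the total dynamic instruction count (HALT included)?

R5=5
R0=0
R2=100
R5=M[100]=-4
R5=(-4)|18=-2
R5=(-2)+16=14
R5=14^19=29
R2=100+4=104
R0=0+2=2
CMP R0, 6  (cmp 2,6)
JLT start: taken
R5=M[104]=27
R5=27|18=27
R5=27+16=43
R5=43^19=56
R2=104+4=108
R0=2+2=4
CMP R0, 6  (cmp 4,6)
JLT start: taken
R5=M[108]=-7
R5=(-7)|18=-5
R5=(-5)+16=11
R5=11^19=24
R2=108+4=112
R0=4+2=6
CMP R0, 6  (cmp 6,6)
JLT start: not taken
R5=24*17=408
halt.
Total executed instructions: 29.

29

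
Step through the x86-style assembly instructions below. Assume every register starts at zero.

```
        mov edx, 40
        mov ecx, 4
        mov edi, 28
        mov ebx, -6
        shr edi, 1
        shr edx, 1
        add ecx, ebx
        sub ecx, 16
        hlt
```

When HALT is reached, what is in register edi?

after mov edx, 40: edx=40
after mov ecx, 4: ecx=4
after mov edi, 28: edi=28
after mov ebx, -6: ebx=-6
after shr edi, 1: edi=28>>1=14
after shr edx, 1: edx=40>>1=20
after add ecx, ebx: ecx=4+(-6)=-2
after sub ecx, 16: ecx=(-2)-16=-18
halt.

14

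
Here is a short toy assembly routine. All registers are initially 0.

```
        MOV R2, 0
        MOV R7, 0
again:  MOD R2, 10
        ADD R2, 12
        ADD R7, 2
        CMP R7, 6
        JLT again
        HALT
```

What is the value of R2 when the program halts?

16

after MOV R2, 0: R2=0
after MOV R7, 0: R7=0
after MOD R2, 10: R2=0%10=0
after ADD R2, 12: R2=0+12=12
after ADD R7, 2: R7=0+2=2
CMP R7, 6  (cmp 2,6)
JLT again: taken
after MOD R2, 10: R2=12%10=2
after ADD R2, 12: R2=2+12=14
after ADD R7, 2: R7=2+2=4
CMP R7, 6  (cmp 4,6)
JLT again: taken
after MOD R2, 10: R2=14%10=4
after ADD R2, 12: R2=4+12=16
after ADD R7, 2: R7=4+2=6
CMP R7, 6  (cmp 6,6)
JLT again: not taken
halt.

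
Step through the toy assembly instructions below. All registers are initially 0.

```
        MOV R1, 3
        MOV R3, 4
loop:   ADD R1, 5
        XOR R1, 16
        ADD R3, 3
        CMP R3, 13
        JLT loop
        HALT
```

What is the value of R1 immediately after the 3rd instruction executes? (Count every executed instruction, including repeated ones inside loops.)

8

R1=3
R3=4
R1=3+5=8
After step 3: R1 = 8.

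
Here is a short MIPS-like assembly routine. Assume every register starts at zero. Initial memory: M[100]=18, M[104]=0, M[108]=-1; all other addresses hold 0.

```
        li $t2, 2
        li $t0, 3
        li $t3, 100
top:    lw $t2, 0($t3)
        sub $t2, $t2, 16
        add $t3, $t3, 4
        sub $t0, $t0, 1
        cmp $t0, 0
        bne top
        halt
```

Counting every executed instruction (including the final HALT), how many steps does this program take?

22

$t2=2
$t0=3
$t3=100
$t2=M[100]=18
$t2=18-16=2
$t3=100+4=104
$t0=3-1=2
cmp $t0, 0  (cmp 2,0)
bne top: taken
$t2=M[104]=0
$t2=0-16=-16
$t3=104+4=108
$t0=2-1=1
cmp $t0, 0  (cmp 1,0)
bne top: taken
$t2=M[108]=-1
$t2=(-1)-16=-17
$t3=108+4=112
$t0=1-1=0
cmp $t0, 0  (cmp 0,0)
bne top: not taken
halt.
Total executed instructions: 22.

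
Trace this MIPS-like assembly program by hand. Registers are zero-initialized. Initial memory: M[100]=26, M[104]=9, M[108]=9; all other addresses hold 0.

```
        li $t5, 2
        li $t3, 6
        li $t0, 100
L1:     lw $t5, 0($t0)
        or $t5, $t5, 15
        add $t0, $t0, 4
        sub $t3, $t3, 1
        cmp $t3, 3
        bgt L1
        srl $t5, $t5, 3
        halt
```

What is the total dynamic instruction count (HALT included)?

23

after li $t5, 2: $t5=2
after li $t3, 6: $t3=6
after li $t0, 100: $t0=100
after lw $t5, 0($t0): $t5=M[100]=26
after or $t5, $t5, 15: $t5=26|15=31
after add $t0, $t0, 4: $t0=100+4=104
after sub $t3, $t3, 1: $t3=6-1=5
cmp $t3, 3  (cmp 5,3)
bgt L1: taken
after lw $t5, 0($t0): $t5=M[104]=9
after or $t5, $t5, 15: $t5=9|15=15
after add $t0, $t0, 4: $t0=104+4=108
after sub $t3, $t3, 1: $t3=5-1=4
cmp $t3, 3  (cmp 4,3)
bgt L1: taken
after lw $t5, 0($t0): $t5=M[108]=9
after or $t5, $t5, 15: $t5=9|15=15
after add $t0, $t0, 4: $t0=108+4=112
after sub $t3, $t3, 1: $t3=4-1=3
cmp $t3, 3  (cmp 3,3)
bgt L1: not taken
after srl $t5, $t5, 3: $t5=15>>3=1
halt.
Total executed instructions: 23.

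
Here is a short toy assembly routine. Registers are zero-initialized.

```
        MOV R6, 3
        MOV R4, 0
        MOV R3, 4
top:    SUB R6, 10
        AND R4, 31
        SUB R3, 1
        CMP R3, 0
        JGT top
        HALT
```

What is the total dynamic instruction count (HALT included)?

24

after MOV R6, 3: R6=3
after MOV R4, 0: R4=0
after MOV R3, 4: R3=4
after SUB R6, 10: R6=3-10=-7
after AND R4, 31: R4=0&31=0
after SUB R3, 1: R3=4-1=3
CMP R3, 0  (cmp 3,0)
JGT top: taken
after SUB R6, 10: R6=(-7)-10=-17
after AND R4, 31: R4=0&31=0
after SUB R3, 1: R3=3-1=2
CMP R3, 0  (cmp 2,0)
JGT top: taken
after SUB R6, 10: R6=(-17)-10=-27
after AND R4, 31: R4=0&31=0
after SUB R3, 1: R3=2-1=1
CMP R3, 0  (cmp 1,0)
JGT top: taken
after SUB R6, 10: R6=(-27)-10=-37
after AND R4, 31: R4=0&31=0
after SUB R3, 1: R3=1-1=0
CMP R3, 0  (cmp 0,0)
JGT top: not taken
halt.
Total executed instructions: 24.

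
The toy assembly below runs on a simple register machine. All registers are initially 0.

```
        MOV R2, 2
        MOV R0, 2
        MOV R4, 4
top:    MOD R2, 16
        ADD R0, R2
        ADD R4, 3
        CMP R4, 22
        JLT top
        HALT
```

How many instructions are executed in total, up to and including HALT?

MOV R2, 2 → R2=2
MOV R0, 2 → R0=2
MOV R4, 4 → R4=4
MOD R2, 16 → R2=2%16=2
ADD R0, R2 → R0=2+2=4
ADD R4, 3 → R4=4+3=7
CMP R4, 22  (cmp 7,22)
JLT top: taken
MOD R2, 16 → R2=2%16=2
ADD R0, R2 → R0=4+2=6
ADD R4, 3 → R4=7+3=10
CMP R4, 22  (cmp 10,22)
JLT top: taken
MOD R2, 16 → R2=2%16=2
ADD R0, R2 → R0=6+2=8
ADD R4, 3 → R4=10+3=13
CMP R4, 22  (cmp 13,22)
JLT top: taken
MOD R2, 16 → R2=2%16=2
ADD R0, R2 → R0=8+2=10
ADD R4, 3 → R4=13+3=16
CMP R4, 22  (cmp 16,22)
JLT top: taken
MOD R2, 16 → R2=2%16=2
ADD R0, R2 → R0=10+2=12
ADD R4, 3 → R4=16+3=19
CMP R4, 22  (cmp 19,22)
JLT top: taken
MOD R2, 16 → R2=2%16=2
ADD R0, R2 → R0=12+2=14
ADD R4, 3 → R4=19+3=22
CMP R4, 22  (cmp 22,22)
JLT top: not taken
halt.
Total executed instructions: 34.

34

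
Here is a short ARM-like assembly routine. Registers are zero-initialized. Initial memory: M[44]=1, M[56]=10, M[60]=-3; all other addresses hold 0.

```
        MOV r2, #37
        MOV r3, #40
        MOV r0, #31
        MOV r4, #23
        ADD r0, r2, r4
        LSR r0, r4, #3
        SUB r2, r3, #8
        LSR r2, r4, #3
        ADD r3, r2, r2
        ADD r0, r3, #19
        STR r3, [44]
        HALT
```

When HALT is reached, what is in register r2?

MOV r2, #37 → r2=37
MOV r3, #40 → r3=40
MOV r0, #31 → r0=31
MOV r4, #23 → r4=23
ADD r0, r2, r4 → r0=37+23=60
LSR r0, r4, #3 → r0=23>>3=2
SUB r2, r3, #8 → r2=40-8=32
LSR r2, r4, #3 → r2=23>>3=2
ADD r3, r2, r2 → r3=2+2=4
ADD r0, r3, #19 → r0=4+19=23
STR r3, [44] → M[44]=4
halt.

2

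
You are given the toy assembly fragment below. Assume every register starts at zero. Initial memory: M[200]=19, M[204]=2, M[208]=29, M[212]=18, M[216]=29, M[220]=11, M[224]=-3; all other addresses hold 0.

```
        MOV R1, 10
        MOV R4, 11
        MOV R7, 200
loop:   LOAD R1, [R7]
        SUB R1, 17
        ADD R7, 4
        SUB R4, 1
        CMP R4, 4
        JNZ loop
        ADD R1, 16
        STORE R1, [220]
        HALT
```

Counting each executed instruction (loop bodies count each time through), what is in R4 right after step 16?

9

MOV R1, 10 → R1=10
MOV R4, 11 → R4=11
MOV R7, 200 → R7=200
LOAD R1, [R7] → R1=M[200]=19
SUB R1, 17 → R1=19-17=2
ADD R7, 4 → R7=200+4=204
SUB R4, 1 → R4=11-1=10
CMP R4, 4  (cmp 10,4)
JNZ loop: taken
LOAD R1, [R7] → R1=M[204]=2
SUB R1, 17 → R1=2-17=-15
ADD R7, 4 → R7=204+4=208
SUB R4, 1 → R4=10-1=9
CMP R4, 4  (cmp 9,4)
JNZ loop: taken
LOAD R1, [R7] → R1=M[208]=29
After step 16: R4 = 9.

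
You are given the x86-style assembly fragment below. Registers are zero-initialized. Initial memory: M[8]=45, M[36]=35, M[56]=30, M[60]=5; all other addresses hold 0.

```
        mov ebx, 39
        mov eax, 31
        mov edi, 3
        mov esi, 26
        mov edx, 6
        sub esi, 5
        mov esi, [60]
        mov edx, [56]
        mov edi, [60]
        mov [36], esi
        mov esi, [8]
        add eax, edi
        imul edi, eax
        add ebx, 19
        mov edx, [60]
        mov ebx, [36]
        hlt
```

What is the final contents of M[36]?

5

mov ebx, 39 → ebx=39
mov eax, 31 → eax=31
mov edi, 3 → edi=3
mov esi, 26 → esi=26
mov edx, 6 → edx=6
sub esi, 5 → esi=26-5=21
mov esi, [60] → esi=M[60]=5
mov edx, [56] → edx=M[56]=30
mov edi, [60] → edi=M[60]=5
mov [36], esi → M[36]=5
mov esi, [8] → esi=M[8]=45
add eax, edi → eax=31+5=36
imul edi, eax → edi=5*36=180
add ebx, 19 → ebx=39+19=58
mov edx, [60] → edx=M[60]=5
mov ebx, [36] → ebx=M[36]=5
halt.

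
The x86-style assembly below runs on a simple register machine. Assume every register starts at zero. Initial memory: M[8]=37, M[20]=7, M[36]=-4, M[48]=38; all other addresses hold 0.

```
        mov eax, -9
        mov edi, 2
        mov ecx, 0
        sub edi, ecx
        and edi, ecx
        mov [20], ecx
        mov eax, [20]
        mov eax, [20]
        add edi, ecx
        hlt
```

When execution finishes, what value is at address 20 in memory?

eax=-9
edi=2
ecx=0
edi=2-0=2
edi=2&0=0
mov [20], ecx → M[20]=0
eax=M[20]=0
eax=M[20]=0
edi=0+0=0
halt.

0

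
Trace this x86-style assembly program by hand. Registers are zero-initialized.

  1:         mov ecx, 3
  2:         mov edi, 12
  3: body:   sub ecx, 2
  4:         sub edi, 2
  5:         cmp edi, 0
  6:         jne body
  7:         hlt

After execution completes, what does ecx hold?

-9

mov ecx, 3 → ecx=3
mov edi, 12 → edi=12
sub ecx, 2 → ecx=3-2=1
sub edi, 2 → edi=12-2=10
cmp edi, 0  (cmp 10,0)
jne body: taken
sub ecx, 2 → ecx=1-2=-1
sub edi, 2 → edi=10-2=8
cmp edi, 0  (cmp 8,0)
jne body: taken
sub ecx, 2 → ecx=(-1)-2=-3
sub edi, 2 → edi=8-2=6
cmp edi, 0  (cmp 6,0)
jne body: taken
sub ecx, 2 → ecx=(-3)-2=-5
sub edi, 2 → edi=6-2=4
cmp edi, 0  (cmp 4,0)
jne body: taken
sub ecx, 2 → ecx=(-5)-2=-7
sub edi, 2 → edi=4-2=2
cmp edi, 0  (cmp 2,0)
jne body: taken
sub ecx, 2 → ecx=(-7)-2=-9
sub edi, 2 → edi=2-2=0
cmp edi, 0  (cmp 0,0)
jne body: not taken
halt.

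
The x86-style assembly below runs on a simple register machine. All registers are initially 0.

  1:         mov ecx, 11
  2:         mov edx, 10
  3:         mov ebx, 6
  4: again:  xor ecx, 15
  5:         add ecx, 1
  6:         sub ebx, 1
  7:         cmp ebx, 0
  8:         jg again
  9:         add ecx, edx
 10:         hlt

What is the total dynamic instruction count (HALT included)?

after mov ecx, 11: ecx=11
after mov edx, 10: edx=10
after mov ebx, 6: ebx=6
after xor ecx, 15: ecx=11^15=4
after add ecx, 1: ecx=4+1=5
after sub ebx, 1: ebx=6-1=5
cmp ebx, 0  (cmp 5,0)
jg again: taken
after xor ecx, 15: ecx=5^15=10
after add ecx, 1: ecx=10+1=11
after sub ebx, 1: ebx=5-1=4
cmp ebx, 0  (cmp 4,0)
jg again: taken
after xor ecx, 15: ecx=11^15=4
after add ecx, 1: ecx=4+1=5
after sub ebx, 1: ebx=4-1=3
cmp ebx, 0  (cmp 3,0)
jg again: taken
after xor ecx, 15: ecx=5^15=10
after add ecx, 1: ecx=10+1=11
after sub ebx, 1: ebx=3-1=2
cmp ebx, 0  (cmp 2,0)
jg again: taken
after xor ecx, 15: ecx=11^15=4
after add ecx, 1: ecx=4+1=5
after sub ebx, 1: ebx=2-1=1
cmp ebx, 0  (cmp 1,0)
jg again: taken
after xor ecx, 15: ecx=5^15=10
after add ecx, 1: ecx=10+1=11
after sub ebx, 1: ebx=1-1=0
cmp ebx, 0  (cmp 0,0)
jg again: not taken
after add ecx, edx: ecx=11+10=21
halt.
Total executed instructions: 35.

35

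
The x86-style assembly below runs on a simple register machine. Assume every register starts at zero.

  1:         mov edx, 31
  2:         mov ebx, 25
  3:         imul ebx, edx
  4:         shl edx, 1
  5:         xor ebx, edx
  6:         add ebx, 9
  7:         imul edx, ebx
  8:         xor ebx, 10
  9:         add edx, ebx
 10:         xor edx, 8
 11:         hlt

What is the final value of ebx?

edx=31
ebx=25
ebx=25*31=775
edx=31<<1=62
ebx=775^62=825
ebx=825+9=834
edx=62*834=51708
ebx=834^10=840
edx=51708+840=52548
edx=52548^8=52556
halt.

840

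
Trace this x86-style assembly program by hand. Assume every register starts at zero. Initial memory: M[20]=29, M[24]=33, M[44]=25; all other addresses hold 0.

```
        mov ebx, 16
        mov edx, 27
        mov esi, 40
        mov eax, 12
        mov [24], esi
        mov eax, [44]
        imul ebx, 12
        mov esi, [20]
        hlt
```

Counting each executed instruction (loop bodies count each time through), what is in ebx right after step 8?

mov ebx, 16 → ebx=16
mov edx, 27 → edx=27
mov esi, 40 → esi=40
mov eax, 12 → eax=12
mov [24], esi → M[24]=40
mov eax, [44] → eax=M[44]=25
imul ebx, 12 → ebx=16*12=192
mov esi, [20] → esi=M[20]=29
After step 8: ebx = 192.

192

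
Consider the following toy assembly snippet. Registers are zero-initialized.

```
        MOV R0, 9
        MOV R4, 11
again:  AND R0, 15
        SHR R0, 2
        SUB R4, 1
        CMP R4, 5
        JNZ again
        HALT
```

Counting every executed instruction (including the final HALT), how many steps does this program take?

33

MOV R0, 9 → R0=9
MOV R4, 11 → R4=11
AND R0, 15 → R0=9&15=9
SHR R0, 2 → R0=9>>2=2
SUB R4, 1 → R4=11-1=10
CMP R4, 5  (cmp 10,5)
JNZ again: taken
AND R0, 15 → R0=2&15=2
SHR R0, 2 → R0=2>>2=0
SUB R4, 1 → R4=10-1=9
CMP R4, 5  (cmp 9,5)
JNZ again: taken
AND R0, 15 → R0=0&15=0
SHR R0, 2 → R0=0>>2=0
SUB R4, 1 → R4=9-1=8
CMP R4, 5  (cmp 8,5)
JNZ again: taken
AND R0, 15 → R0=0&15=0
SHR R0, 2 → R0=0>>2=0
SUB R4, 1 → R4=8-1=7
CMP R4, 5  (cmp 7,5)
JNZ again: taken
AND R0, 15 → R0=0&15=0
SHR R0, 2 → R0=0>>2=0
SUB R4, 1 → R4=7-1=6
CMP R4, 5  (cmp 6,5)
JNZ again: taken
AND R0, 15 → R0=0&15=0
SHR R0, 2 → R0=0>>2=0
SUB R4, 1 → R4=6-1=5
CMP R4, 5  (cmp 5,5)
JNZ again: not taken
halt.
Total executed instructions: 33.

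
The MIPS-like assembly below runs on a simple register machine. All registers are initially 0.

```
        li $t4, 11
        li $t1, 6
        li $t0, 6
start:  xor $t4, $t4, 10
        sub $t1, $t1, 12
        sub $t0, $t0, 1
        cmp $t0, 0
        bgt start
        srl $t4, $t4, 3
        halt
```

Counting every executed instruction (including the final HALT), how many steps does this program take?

35

after li $t4, 11: $t4=11
after li $t1, 6: $t1=6
after li $t0, 6: $t0=6
after xor $t4, $t4, 10: $t4=11^10=1
after sub $t1, $t1, 12: $t1=6-12=-6
after sub $t0, $t0, 1: $t0=6-1=5
cmp $t0, 0  (cmp 5,0)
bgt start: taken
after xor $t4, $t4, 10: $t4=1^10=11
after sub $t1, $t1, 12: $t1=(-6)-12=-18
after sub $t0, $t0, 1: $t0=5-1=4
cmp $t0, 0  (cmp 4,0)
bgt start: taken
after xor $t4, $t4, 10: $t4=11^10=1
after sub $t1, $t1, 12: $t1=(-18)-12=-30
after sub $t0, $t0, 1: $t0=4-1=3
cmp $t0, 0  (cmp 3,0)
bgt start: taken
after xor $t4, $t4, 10: $t4=1^10=11
after sub $t1, $t1, 12: $t1=(-30)-12=-42
after sub $t0, $t0, 1: $t0=3-1=2
cmp $t0, 0  (cmp 2,0)
bgt start: taken
after xor $t4, $t4, 10: $t4=11^10=1
after sub $t1, $t1, 12: $t1=(-42)-12=-54
after sub $t0, $t0, 1: $t0=2-1=1
cmp $t0, 0  (cmp 1,0)
bgt start: taken
after xor $t4, $t4, 10: $t4=1^10=11
after sub $t1, $t1, 12: $t1=(-54)-12=-66
after sub $t0, $t0, 1: $t0=1-1=0
cmp $t0, 0  (cmp 0,0)
bgt start: not taken
after srl $t4, $t4, 3: $t4=11>>3=1
halt.
Total executed instructions: 35.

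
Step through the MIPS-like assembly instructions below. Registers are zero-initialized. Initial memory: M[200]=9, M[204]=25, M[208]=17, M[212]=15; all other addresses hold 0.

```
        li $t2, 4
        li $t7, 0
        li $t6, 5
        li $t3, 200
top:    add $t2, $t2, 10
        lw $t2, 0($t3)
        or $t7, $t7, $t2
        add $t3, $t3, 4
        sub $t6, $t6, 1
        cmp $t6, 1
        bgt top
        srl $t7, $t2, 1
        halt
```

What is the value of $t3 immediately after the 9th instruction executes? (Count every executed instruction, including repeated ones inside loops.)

204

$t2=4
$t7=0
$t6=5
$t3=200
$t2=4+10=14
$t2=M[200]=9
$t7=0|9=9
$t3=200+4=204
$t6=5-1=4
After step 9: $t3 = 204.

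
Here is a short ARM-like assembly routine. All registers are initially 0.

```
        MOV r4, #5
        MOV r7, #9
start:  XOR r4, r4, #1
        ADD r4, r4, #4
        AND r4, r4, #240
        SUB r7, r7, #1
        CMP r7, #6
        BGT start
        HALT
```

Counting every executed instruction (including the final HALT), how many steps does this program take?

21

after MOV r4, #5: r4=5
after MOV r7, #9: r7=9
after XOR r4, r4, #1: r4=5^1=4
after ADD r4, r4, #4: r4=4+4=8
after AND r4, r4, #240: r4=8&240=0
after SUB r7, r7, #1: r7=9-1=8
CMP r7, #6  (cmp 8,6)
BGT start: taken
after XOR r4, r4, #1: r4=0^1=1
after ADD r4, r4, #4: r4=1+4=5
after AND r4, r4, #240: r4=5&240=0
after SUB r7, r7, #1: r7=8-1=7
CMP r7, #6  (cmp 7,6)
BGT start: taken
after XOR r4, r4, #1: r4=0^1=1
after ADD r4, r4, #4: r4=1+4=5
after AND r4, r4, #240: r4=5&240=0
after SUB r7, r7, #1: r7=7-1=6
CMP r7, #6  (cmp 6,6)
BGT start: not taken
halt.
Total executed instructions: 21.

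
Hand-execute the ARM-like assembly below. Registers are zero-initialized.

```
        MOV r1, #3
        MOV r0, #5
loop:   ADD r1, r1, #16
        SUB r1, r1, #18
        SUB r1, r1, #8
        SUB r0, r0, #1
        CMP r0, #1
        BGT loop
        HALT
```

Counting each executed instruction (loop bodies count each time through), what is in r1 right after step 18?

-27

r1=3
r0=5
r1=3+16=19
r1=19-18=1
r1=1-8=-7
r0=5-1=4
CMP r0, #1  (cmp 4,1)
BGT loop: taken
r1=(-7)+16=9
r1=9-18=-9
r1=(-9)-8=-17
r0=4-1=3
CMP r0, #1  (cmp 3,1)
BGT loop: taken
r1=(-17)+16=-1
r1=(-1)-18=-19
r1=(-19)-8=-27
r0=3-1=2
After step 18: r1 = -27.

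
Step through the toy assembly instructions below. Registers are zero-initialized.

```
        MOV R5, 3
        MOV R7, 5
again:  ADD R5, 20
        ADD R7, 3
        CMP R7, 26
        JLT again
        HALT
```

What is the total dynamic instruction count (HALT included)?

after MOV R5, 3: R5=3
after MOV R7, 5: R7=5
after ADD R5, 20: R5=3+20=23
after ADD R7, 3: R7=5+3=8
CMP R7, 26  (cmp 8,26)
JLT again: taken
after ADD R5, 20: R5=23+20=43
after ADD R7, 3: R7=8+3=11
CMP R7, 26  (cmp 11,26)
JLT again: taken
after ADD R5, 20: R5=43+20=63
after ADD R7, 3: R7=11+3=14
CMP R7, 26  (cmp 14,26)
JLT again: taken
after ADD R5, 20: R5=63+20=83
after ADD R7, 3: R7=14+3=17
CMP R7, 26  (cmp 17,26)
JLT again: taken
after ADD R5, 20: R5=83+20=103
after ADD R7, 3: R7=17+3=20
CMP R7, 26  (cmp 20,26)
JLT again: taken
after ADD R5, 20: R5=103+20=123
after ADD R7, 3: R7=20+3=23
CMP R7, 26  (cmp 23,26)
JLT again: taken
after ADD R5, 20: R5=123+20=143
after ADD R7, 3: R7=23+3=26
CMP R7, 26  (cmp 26,26)
JLT again: not taken
halt.
Total executed instructions: 31.

31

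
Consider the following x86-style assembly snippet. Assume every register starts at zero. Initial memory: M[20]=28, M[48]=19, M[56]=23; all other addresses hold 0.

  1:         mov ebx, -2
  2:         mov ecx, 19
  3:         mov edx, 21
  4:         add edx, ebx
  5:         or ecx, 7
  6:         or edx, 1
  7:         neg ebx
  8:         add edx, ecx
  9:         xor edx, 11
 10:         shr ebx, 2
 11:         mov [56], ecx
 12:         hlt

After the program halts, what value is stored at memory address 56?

23

mov ebx, -2 → ebx=-2
mov ecx, 19 → ecx=19
mov edx, 21 → edx=21
add edx, ebx → edx=21+(-2)=19
or ecx, 7 → ecx=19|7=23
or edx, 1 → edx=19|1=19
neg ebx → ebx=-(-2)=2
add edx, ecx → edx=19+23=42
xor edx, 11 → edx=42^11=33
shr ebx, 2 → ebx=2>>2=0
mov [56], ecx → M[56]=23
halt.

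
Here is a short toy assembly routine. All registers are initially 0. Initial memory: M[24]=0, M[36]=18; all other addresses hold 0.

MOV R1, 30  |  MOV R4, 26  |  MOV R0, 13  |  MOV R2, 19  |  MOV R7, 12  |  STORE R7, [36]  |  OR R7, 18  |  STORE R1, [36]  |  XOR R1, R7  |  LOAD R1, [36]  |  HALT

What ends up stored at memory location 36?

30

MOV R1, 30 → R1=30
MOV R4, 26 → R4=26
MOV R0, 13 → R0=13
MOV R2, 19 → R2=19
MOV R7, 12 → R7=12
STORE R7, [36] → M[36]=12
OR R7, 18 → R7=12|18=30
STORE R1, [36] → M[36]=30
XOR R1, R7 → R1=30^30=0
LOAD R1, [36] → R1=M[36]=30
halt.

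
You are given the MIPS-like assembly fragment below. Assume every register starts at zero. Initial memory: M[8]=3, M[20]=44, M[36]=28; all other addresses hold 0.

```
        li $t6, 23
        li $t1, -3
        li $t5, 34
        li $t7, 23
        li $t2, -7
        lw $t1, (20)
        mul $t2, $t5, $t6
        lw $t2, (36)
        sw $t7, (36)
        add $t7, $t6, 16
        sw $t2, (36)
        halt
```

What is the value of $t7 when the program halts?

after li $t6, 23: $t6=23
after li $t1, -3: $t1=-3
after li $t5, 34: $t5=34
after li $t7, 23: $t7=23
after li $t2, -7: $t2=-7
after lw $t1, (20): $t1=M[20]=44
after mul $t2, $t5, $t6: $t2=34*23=782
after lw $t2, (36): $t2=M[36]=28
sw $t7, (36) → M[36]=23
after add $t7, $t6, 16: $t7=23+16=39
sw $t2, (36) → M[36]=28
halt.

39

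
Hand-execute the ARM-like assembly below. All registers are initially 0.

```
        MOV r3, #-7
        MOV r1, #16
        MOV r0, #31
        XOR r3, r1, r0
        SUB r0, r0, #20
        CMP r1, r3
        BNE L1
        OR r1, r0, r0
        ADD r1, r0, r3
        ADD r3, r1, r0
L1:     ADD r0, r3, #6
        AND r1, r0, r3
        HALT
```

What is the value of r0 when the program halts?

after MOV r3, #-7: r3=-7
after MOV r1, #16: r1=16
after MOV r0, #31: r0=31
after XOR r3, r1, r0: r3=16^31=15
after SUB r0, r0, #20: r0=31-20=11
CMP r1, r3  (cmp 16,15)
BNE L1: taken
after ADD r0, r3, #6: r0=15+6=21
after AND r1, r0, r3: r1=21&15=5
halt.

21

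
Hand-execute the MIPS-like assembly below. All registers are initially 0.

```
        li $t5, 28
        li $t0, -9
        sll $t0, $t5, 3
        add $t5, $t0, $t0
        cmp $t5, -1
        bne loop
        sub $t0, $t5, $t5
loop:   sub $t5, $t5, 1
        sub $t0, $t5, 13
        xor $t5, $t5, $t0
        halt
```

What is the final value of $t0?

after li $t5, 28: $t5=28
after li $t0, -9: $t0=-9
after sll $t0, $t5, 3: $t0=28<<3=224
after add $t5, $t0, $t0: $t5=224+224=448
cmp $t5, -1  (cmp 448,-1)
bne loop: taken
after sub $t5, $t5, 1: $t5=448-1=447
after sub $t0, $t5, 13: $t0=447-13=434
after xor $t5, $t5, $t0: $t5=447^434=13
halt.

434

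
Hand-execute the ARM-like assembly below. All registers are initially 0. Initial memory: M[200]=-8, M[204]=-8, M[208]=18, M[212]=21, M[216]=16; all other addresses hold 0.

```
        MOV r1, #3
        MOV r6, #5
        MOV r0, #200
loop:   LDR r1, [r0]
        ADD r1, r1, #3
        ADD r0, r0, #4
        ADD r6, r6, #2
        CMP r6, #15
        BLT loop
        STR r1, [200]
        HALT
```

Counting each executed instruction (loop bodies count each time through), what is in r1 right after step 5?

MOV r1, #3 → r1=3
MOV r6, #5 → r6=5
MOV r0, #200 → r0=200
LDR r1, [r0] → r1=M[200]=-8
ADD r1, r1, #3 → r1=(-8)+3=-5
After step 5: r1 = -5.

-5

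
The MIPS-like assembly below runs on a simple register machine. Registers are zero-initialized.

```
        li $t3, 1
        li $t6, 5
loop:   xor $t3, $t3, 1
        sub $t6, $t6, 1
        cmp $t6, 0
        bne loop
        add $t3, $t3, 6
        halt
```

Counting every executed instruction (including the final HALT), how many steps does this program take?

24

after li $t3, 1: $t3=1
after li $t6, 5: $t6=5
after xor $t3, $t3, 1: $t3=1^1=0
after sub $t6, $t6, 1: $t6=5-1=4
cmp $t6, 0  (cmp 4,0)
bne loop: taken
after xor $t3, $t3, 1: $t3=0^1=1
after sub $t6, $t6, 1: $t6=4-1=3
cmp $t6, 0  (cmp 3,0)
bne loop: taken
after xor $t3, $t3, 1: $t3=1^1=0
after sub $t6, $t6, 1: $t6=3-1=2
cmp $t6, 0  (cmp 2,0)
bne loop: taken
after xor $t3, $t3, 1: $t3=0^1=1
after sub $t6, $t6, 1: $t6=2-1=1
cmp $t6, 0  (cmp 1,0)
bne loop: taken
after xor $t3, $t3, 1: $t3=1^1=0
after sub $t6, $t6, 1: $t6=1-1=0
cmp $t6, 0  (cmp 0,0)
bne loop: not taken
after add $t3, $t3, 6: $t3=0+6=6
halt.
Total executed instructions: 24.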